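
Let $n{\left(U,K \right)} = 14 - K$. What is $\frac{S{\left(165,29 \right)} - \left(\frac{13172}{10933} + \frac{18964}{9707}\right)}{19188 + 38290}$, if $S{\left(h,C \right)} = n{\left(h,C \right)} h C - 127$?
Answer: $- \frac{3815526108089}{3049973248309} \approx -1.251$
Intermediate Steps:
$S{\left(h,C \right)} = -127 + C h \left(14 - C\right)$ ($S{\left(h,C \right)} = \left(14 - C\right) h C - 127 = h \left(14 - C\right) C - 127 = C h \left(14 - C\right) - 127 = -127 + C h \left(14 - C\right)$)
$\frac{S{\left(165,29 \right)} - \left(\frac{13172}{10933} + \frac{18964}{9707}\right)}{19188 + 38290} = \frac{\left(-127 - 29 \cdot 165 \left(-14 + 29\right)\right) - \left(\frac{13172}{10933} + \frac{18964}{9707}\right)}{19188 + 38290} = \frac{\left(-127 - 29 \cdot 165 \cdot 15\right) - \frac{335194016}{106126631}}{57478} = \left(\left(-127 - 71775\right) - \frac{335194016}{106126631}\right) \frac{1}{57478} = \left(-71902 - \frac{335194016}{106126631}\right) \frac{1}{57478} = \left(- \frac{7631052216178}{106126631}\right) \frac{1}{57478} = - \frac{3815526108089}{3049973248309}$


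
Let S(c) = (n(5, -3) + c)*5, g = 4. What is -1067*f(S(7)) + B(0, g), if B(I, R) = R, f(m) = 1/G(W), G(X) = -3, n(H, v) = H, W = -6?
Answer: 1079/3 ≈ 359.67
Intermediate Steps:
S(c) = 25 + 5*c (S(c) = (5 + c)*5 = 25 + 5*c)
f(m) = -⅓ (f(m) = 1/(-3) = -⅓)
-1067*f(S(7)) + B(0, g) = -1067*(-⅓) + 4 = 1067/3 + 4 = 1079/3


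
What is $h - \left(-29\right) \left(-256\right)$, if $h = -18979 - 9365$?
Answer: $-35768$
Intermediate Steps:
$h = -28344$ ($h = -18979 - 9365 = -28344$)
$h - \left(-29\right) \left(-256\right) = -28344 - \left(-29\right) \left(-256\right) = -28344 - 7424 = -35768$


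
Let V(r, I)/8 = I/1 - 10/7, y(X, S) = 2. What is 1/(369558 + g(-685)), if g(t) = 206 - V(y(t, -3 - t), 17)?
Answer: 7/2587476 ≈ 2.7053e-6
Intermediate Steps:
V(r, I) = -80/7 + 8*I (V(r, I) = 8*(I/1 - 10/7) = 8*(I*1 - 10*⅐) = 8*(I - 10/7) = 8*(-10/7 + I) = -80/7 + 8*I)
g(t) = 570/7 (g(t) = 206 - (-80/7 + 8*17) = 206 - (-80/7 + 136) = 206 - 1*872/7 = 206 - 872/7 = 570/7)
1/(369558 + g(-685)) = 1/(369558 + 570/7) = 1/(2587476/7) = 7/2587476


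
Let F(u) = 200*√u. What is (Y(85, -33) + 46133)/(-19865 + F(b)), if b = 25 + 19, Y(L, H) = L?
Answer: -183624114/78571645 - 739488*√11/15714329 ≈ -2.4931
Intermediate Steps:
b = 44
(Y(85, -33) + 46133)/(-19865 + F(b)) = (85 + 46133)/(-19865 + 200*√44) = 46218/(-19865 + 200*(2*√11)) = 46218/(-19865 + 400*√11)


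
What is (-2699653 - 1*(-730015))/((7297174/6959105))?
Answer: -6853458826995/3648587 ≈ -1.8784e+6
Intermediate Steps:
(-2699653 - 1*(-730015))/((7297174/6959105)) = (-2699653 + 730015)/((7297174*(1/6959105))) = -1969638/7297174/6959105 = -1969638*6959105/7297174 = -6853458826995/3648587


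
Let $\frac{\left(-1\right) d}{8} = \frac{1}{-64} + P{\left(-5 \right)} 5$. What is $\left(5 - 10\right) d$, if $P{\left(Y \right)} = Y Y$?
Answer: $\frac{39995}{8} \approx 4999.4$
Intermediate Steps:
$P{\left(Y \right)} = Y^{2}$
$d = - \frac{7999}{8}$ ($d = - 8 \left(\frac{1}{-64} + \left(-5\right)^{2} \cdot 5\right) = - 8 \left(- \frac{1}{64} + 25 \cdot 5\right) = - 8 \left(- \frac{1}{64} + 125\right) = \left(-8\right) \frac{7999}{64} = - \frac{7999}{8} \approx -999.88$)
$\left(5 - 10\right) d = \left(5 - 10\right) \left(- \frac{7999}{8}\right) = \left(-5\right) \left(- \frac{7999}{8}\right) = \frac{39995}{8}$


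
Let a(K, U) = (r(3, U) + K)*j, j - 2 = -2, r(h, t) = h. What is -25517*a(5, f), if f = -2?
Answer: 0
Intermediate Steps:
j = 0 (j = 2 - 2 = 0)
a(K, U) = 0 (a(K, U) = (3 + K)*0 = 0)
-25517*a(5, f) = -25517*0 = 0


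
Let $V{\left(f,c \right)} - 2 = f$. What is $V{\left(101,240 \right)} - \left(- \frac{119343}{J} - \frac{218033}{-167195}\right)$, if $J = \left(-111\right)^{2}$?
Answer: $\frac{76482718859}{686669865} \approx 111.38$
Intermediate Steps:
$V{\left(f,c \right)} = 2 + f$
$J = 12321$
$V{\left(101,240 \right)} - \left(- \frac{119343}{J} - \frac{218033}{-167195}\right) = \left(2 + 101\right) - \left(- \frac{119343}{12321} - \frac{218033}{-167195}\right) = 103 - \left(\left(-119343\right) \frac{1}{12321} - - \frac{218033}{167195}\right) = 103 - \left(- \frac{39781}{4107} + \frac{218033}{167195}\right) = 103 - - \frac{5755722764}{686669865} = 103 + \frac{5755722764}{686669865} = \frac{76482718859}{686669865}$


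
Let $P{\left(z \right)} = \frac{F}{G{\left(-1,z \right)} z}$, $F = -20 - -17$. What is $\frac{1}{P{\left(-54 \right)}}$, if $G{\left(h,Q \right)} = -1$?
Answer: $-18$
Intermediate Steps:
$F = -3$ ($F = -20 + 17 = -3$)
$P{\left(z \right)} = \frac{3}{z}$ ($P{\left(z \right)} = - \frac{3}{\left(-1\right) z} = - 3 \left(- \frac{1}{z}\right) = \frac{3}{z}$)
$\frac{1}{P{\left(-54 \right)}} = \frac{1}{3 \frac{1}{-54}} = \frac{1}{3 \left(- \frac{1}{54}\right)} = \frac{1}{- \frac{1}{18}} = -18$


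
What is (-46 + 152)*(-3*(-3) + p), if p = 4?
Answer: 1378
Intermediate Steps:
(-46 + 152)*(-3*(-3) + p) = (-46 + 152)*(-3*(-3) + 4) = 106*(9 + 4) = 106*13 = 1378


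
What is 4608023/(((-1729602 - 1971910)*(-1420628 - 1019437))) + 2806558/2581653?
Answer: 2816516327960240251/2590812096227910760 ≈ 1.0871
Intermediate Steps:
4608023/(((-1729602 - 1971910)*(-1420628 - 1019437))) + 2806558/2581653 = 4608023/((-3701512*(-2440065))) + 2806558*(1/2581653) = 4608023/9031929878280 + 2806558/2581653 = 2816516327960240251/2590812096227910760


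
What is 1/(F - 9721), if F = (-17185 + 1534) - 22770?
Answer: -1/48142 ≈ -2.0772e-5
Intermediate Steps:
F = -38421 (F = -15651 - 22770 = -38421)
1/(F - 9721) = 1/(-38421 - 9721) = 1/(-48142) = -1/48142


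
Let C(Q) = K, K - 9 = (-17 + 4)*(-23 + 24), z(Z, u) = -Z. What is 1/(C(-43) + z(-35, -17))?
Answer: 1/31 ≈ 0.032258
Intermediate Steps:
K = -4 (K = 9 + (-17 + 4)*(-23 + 24) = 9 - 13*1 = 9 - 13 = -4)
C(Q) = -4
1/(C(-43) + z(-35, -17)) = 1/(-4 - 1*(-35)) = 1/(-4 + 35) = 1/31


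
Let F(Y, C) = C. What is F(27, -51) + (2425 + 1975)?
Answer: 4349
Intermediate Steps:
F(27, -51) + (2425 + 1975) = -51 + (2425 + 1975) = -51 + 4400 = 4349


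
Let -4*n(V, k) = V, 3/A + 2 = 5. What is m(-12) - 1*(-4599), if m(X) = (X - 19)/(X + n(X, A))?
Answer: 41422/9 ≈ 4602.4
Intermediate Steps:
A = 1 (A = 3/(-2 + 5) = 3/3 = 3*(1/3) = 1)
n(V, k) = -V/4
m(X) = 4*(-19 + X)/(3*X) (m(X) = (X - 19)/(X - X/4) = (-19 + X)/((3*X/4)) = (-19 + X)*(4/(3*X)) = 4*(-19 + X)/(3*X))
m(-12) - 1*(-4599) = (4/3)*(-19 - 12)/(-12) - 1*(-4599) = (4/3)*(-1/12)*(-31) + 4599 = 31/9 + 4599 = 41422/9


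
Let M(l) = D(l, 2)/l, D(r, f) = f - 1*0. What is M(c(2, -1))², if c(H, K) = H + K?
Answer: 4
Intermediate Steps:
D(r, f) = f (D(r, f) = f + 0 = f)
M(l) = 2/l
M(c(2, -1))² = (2/(2 - 1))² = (2/1)² = (2*1)² = 2² = 4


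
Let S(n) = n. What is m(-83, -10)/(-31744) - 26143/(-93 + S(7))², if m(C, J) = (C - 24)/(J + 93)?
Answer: -17219882541/4871656448 ≈ -3.5347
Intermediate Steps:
m(C, J) = (-24 + C)/(93 + J)
m(-83, -10)/(-31744) - 26143/(-93 + S(7))² = ((-24 - 83)/(93 - 10))/(-31744) - 26143/(-93 + 7)² = (-107/83)*(-1/31744) - 26143/((-86)²) = ((1/83)*(-107))*(-1/31744) - 26143/7396 = -107/83*(-1/31744) - 26143*1/7396 = 107/2634752 - 26143/7396 = -17219882541/4871656448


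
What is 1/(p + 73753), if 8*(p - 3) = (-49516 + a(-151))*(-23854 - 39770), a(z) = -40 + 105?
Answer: 1/393357559 ≈ 2.5422e-9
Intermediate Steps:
a(z) = 65
p = 393283806 (p = 3 + ((-49516 + 65)*(-23854 - 39770))/8 = 3 + (-49451*(-63624))/8 = 3 + (⅛)*3146270424 = 3 + 393283803 = 393283806)
1/(p + 73753) = 1/(393283806 + 73753) = 1/393357559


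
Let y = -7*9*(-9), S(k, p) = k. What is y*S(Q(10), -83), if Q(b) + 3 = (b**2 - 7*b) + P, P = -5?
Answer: 12474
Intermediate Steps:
Q(b) = -8 + b**2 - 7*b (Q(b) = -3 + ((b**2 - 7*b) - 5) = -3 + (-5 + b**2 - 7*b) = -8 + b**2 - 7*b)
y = 567 (y = -63*(-9) = 567)
y*S(Q(10), -83) = 567*(-8 + 10**2 - 7*10) = 567*(-8 + 100 - 70) = 567*22 = 12474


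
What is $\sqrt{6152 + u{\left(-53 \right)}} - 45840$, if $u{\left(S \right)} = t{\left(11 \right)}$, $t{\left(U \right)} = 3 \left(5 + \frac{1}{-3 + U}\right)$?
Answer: $-45840 + \frac{\sqrt{98678}}{4} \approx -45762.0$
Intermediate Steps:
$t{\left(U \right)} = 15 + \frac{3}{-3 + U}$
$u{\left(S \right)} = \frac{123}{8}$ ($u{\left(S \right)} = \frac{3 \left(-14 + 5 \cdot 11\right)}{-3 + 11} = \frac{3 \left(-14 + 55\right)}{8} = 3 \cdot \frac{1}{8} \cdot 41 = \frac{123}{8}$)
$\sqrt{6152 + u{\left(-53 \right)}} - 45840 = \sqrt{6152 + \frac{123}{8}} - 45840 = \sqrt{\frac{49339}{8}} - 45840 = \frac{\sqrt{98678}}{4} - 45840 = -45840 + \frac{\sqrt{98678}}{4}$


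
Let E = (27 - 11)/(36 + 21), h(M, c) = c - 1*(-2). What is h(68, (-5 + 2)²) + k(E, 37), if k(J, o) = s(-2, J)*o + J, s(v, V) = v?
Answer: -3575/57 ≈ -62.719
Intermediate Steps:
h(M, c) = 2 + c (h(M, c) = c + 2 = 2 + c)
E = 16/57 ≈ 0.28070
k(J, o) = J - 2*o (k(J, o) = -2*o + J = J - 2*o)
h(68, (-5 + 2)²) + k(E, 37) = (2 + (-5 + 2)²) + (16/57 - 2*37) = (2 + (-3)²) + (16/57 - 74) = (2 + 9) - 4202/57 = 11 - 4202/57 = -3575/57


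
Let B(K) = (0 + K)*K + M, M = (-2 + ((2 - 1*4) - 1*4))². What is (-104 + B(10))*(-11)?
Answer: -660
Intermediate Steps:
M = 64 (M = (-2 + ((2 - 4) - 4))² = (-2 + (-2 - 4))² = (-2 - 6)² = (-8)² = 64)
B(K) = 64 + K² (B(K) = (0 + K)*K + 64 = K*K + 64 = K² + 64 = 64 + K²)
(-104 + B(10))*(-11) = (-104 + (64 + 10²))*(-11) = (-104 + (64 + 100))*(-11) = (-104 + 164)*(-11) = 60*(-11) = -660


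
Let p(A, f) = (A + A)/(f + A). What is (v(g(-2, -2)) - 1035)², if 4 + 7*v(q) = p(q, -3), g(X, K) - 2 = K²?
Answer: 1071225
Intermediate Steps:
p(A, f) = 2*A/(A + f) (p(A, f) = (2*A)/(A + f) = 2*A/(A + f))
g(X, K) = 2 + K²
v(q) = -4/7 + 2*q/(7*(-3 + q)) (v(q) = -4/7 + (2*q/(q - 3))/7 = -4/7 + (2*q/(-3 + q))/7 = -4/7 + 2*q/(7*(-3 + q)))
(v(g(-2, -2)) - 1035)² = (2*(6 - (2 + (-2)²))/(7*(-3 + (2 + (-2)²))) - 1035)² = (2*(6 - (2 + 4))/(7*(-3 + (2 + 4))) - 1035)² = (2*(6 - 1*6)/(7*(-3 + 6)) - 1035)² = ((2/7)*(6 - 6)/3 - 1035)² = ((2/7)*(⅓)*0 - 1035)² = (0 - 1035)² = (-1035)² = 1071225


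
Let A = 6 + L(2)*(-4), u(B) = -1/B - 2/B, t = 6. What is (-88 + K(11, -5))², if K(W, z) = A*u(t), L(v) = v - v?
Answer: 8281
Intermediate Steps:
L(v) = 0
u(B) = -3/B
A = 6 (A = 6 + 0*(-4) = 6 + 0 = 6)
K(W, z) = -3 (K(W, z) = 6*(-3/6) = 6*(-3*⅙) = 6*(-½) = -3)
(-88 + K(11, -5))² = (-88 - 3)² = (-91)² = 8281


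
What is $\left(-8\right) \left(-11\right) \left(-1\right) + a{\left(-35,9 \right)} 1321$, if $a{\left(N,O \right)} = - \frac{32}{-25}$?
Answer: $\frac{40072}{25} \approx 1602.9$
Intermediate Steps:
$a{\left(N,O \right)} = \frac{32}{25}$ ($a{\left(N,O \right)} = \left(-32\right) \left(- \frac{1}{25}\right) = \frac{32}{25}$)
$\left(-8\right) \left(-11\right) \left(-1\right) + a{\left(-35,9 \right)} 1321 = \left(-8\right) \left(-11\right) \left(-1\right) + \frac{32}{25} \cdot 1321 = 88 \left(-1\right) + \frac{42272}{25} = -88 + \frac{42272}{25} = \frac{40072}{25}$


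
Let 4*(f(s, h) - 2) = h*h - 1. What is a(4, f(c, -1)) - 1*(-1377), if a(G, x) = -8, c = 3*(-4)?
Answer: 1369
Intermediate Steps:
c = -12
f(s, h) = 7/4 + h²/4 (f(s, h) = 2 + (h*h - 1)/4 = 2 + (h² - 1)/4 = 2 + (-1 + h²)/4 = 2 + (-¼ + h²/4) = 7/4 + h²/4)
a(4, f(c, -1)) - 1*(-1377) = -8 - 1*(-1377) = -8 + 1377 = 1369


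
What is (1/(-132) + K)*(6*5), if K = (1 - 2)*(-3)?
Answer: 1975/22 ≈ 89.773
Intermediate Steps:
K = 3 (K = -1*(-3) = 3)
(1/(-132) + K)*(6*5) = (1/(-132) + 3)*(6*5) = (-1/132 + 3)*30 = (395/132)*30 = 1975/22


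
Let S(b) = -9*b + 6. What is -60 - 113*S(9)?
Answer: 8415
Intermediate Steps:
S(b) = 6 - 9*b
-60 - 113*S(9) = -60 - 113*(6 - 9*9) = -60 - 113*(6 - 81) = -60 - 113*(-75) = -60 + 8475 = 8415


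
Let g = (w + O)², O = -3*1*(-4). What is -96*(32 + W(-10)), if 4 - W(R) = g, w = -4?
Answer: 2688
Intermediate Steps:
O = 12 (O = -3*(-4) = 12)
g = 64 (g = (-4 + 12)² = 8² = 64)
W(R) = -60 (W(R) = 4 - 1*64 = 4 - 64 = -60)
-96*(32 + W(-10)) = -96*(32 - 60) = -96*(-28) = 2688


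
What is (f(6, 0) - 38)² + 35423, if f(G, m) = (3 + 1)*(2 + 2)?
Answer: 35907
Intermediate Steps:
f(G, m) = 16 (f(G, m) = 4*4 = 16)
(f(6, 0) - 38)² + 35423 = (16 - 38)² + 35423 = (-22)² + 35423 = 484 + 35423 = 35907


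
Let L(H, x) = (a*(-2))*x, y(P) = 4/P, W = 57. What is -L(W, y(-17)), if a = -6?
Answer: 48/17 ≈ 2.8235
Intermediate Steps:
L(H, x) = 12*x (L(H, x) = (-6*(-2))*x = 12*x)
-L(W, y(-17)) = -12*4/(-17) = -12*4*(-1/17) = -12*(-4)/17 = -1*(-48/17) = 48/17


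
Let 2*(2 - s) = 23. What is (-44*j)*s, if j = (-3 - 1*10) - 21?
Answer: -14212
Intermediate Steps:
j = -34 (j = (-3 - 10) - 21 = -13 - 21 = -34)
s = -19/2 (s = 2 - ½*23 = 2 - 23/2 = -19/2 ≈ -9.5000)
(-44*j)*s = -44*(-34)*(-19/2) = 1496*(-19/2) = -14212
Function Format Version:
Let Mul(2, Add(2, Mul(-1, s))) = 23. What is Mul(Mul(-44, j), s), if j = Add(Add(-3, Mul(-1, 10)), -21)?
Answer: -14212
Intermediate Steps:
j = -34 (j = Add(Add(-3, -10), -21) = Add(-13, -21) = -34)
s = Rational(-19, 2) (s = Add(2, Mul(Rational(-1, 2), 23)) = Add(2, Rational(-23, 2)) = Rational(-19, 2) ≈ -9.5000)
Mul(Mul(-44, j), s) = Mul(Mul(-44, -34), Rational(-19, 2)) = Mul(1496, Rational(-19, 2)) = -14212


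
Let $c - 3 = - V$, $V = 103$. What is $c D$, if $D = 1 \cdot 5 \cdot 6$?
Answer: $-3000$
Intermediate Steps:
$c = -100$ ($c = 3 - 103 = -100$)
$D = 30$ ($D = 5 \cdot 6 = 30$)
$c D = \left(-100\right) 30 = -3000$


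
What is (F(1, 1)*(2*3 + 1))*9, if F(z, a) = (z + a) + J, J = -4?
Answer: -126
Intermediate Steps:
F(z, a) = -4 + a + z (F(z, a) = (z + a) - 4 = (a + z) - 4 = -4 + a + z)
(F(1, 1)*(2*3 + 1))*9 = ((-4 + 1 + 1)*(2*3 + 1))*9 = -2*(6 + 1)*9 = -2*7*9 = -14*9 = -126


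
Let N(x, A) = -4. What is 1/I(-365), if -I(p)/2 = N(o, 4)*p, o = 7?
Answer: -1/2920 ≈ -0.00034247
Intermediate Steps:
I(p) = 8*p (I(p) = -(-8)*p = 8*p)
1/I(-365) = 1/(8*(-365)) = 1/(-2920) = -1/2920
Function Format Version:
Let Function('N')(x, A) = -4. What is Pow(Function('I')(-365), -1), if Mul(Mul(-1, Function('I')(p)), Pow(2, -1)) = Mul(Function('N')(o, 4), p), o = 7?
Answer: Rational(-1, 2920) ≈ -0.00034247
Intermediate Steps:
Function('I')(p) = Mul(8, p) (Function('I')(p) = Mul(-2, Mul(-4, p)) = Mul(8, p))
Pow(Function('I')(-365), -1) = Pow(Mul(8, -365), -1) = Pow(-2920, -1) = Rational(-1, 2920)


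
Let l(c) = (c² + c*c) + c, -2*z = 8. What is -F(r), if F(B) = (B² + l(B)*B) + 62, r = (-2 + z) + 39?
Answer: -74114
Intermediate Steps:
z = -4 (z = -½*8 = -4)
r = 33 (r = (-2 - 4) + 39 = -6 + 39 = 33)
l(c) = c + 2*c² (l(c) = (c² + c²) + c = 2*c² + c = c + 2*c²)
F(B) = 62 + B² + B²*(1 + 2*B) (F(B) = (B² + (B*(1 + 2*B))*B) + 62 = (B² + B²*(1 + 2*B)) + 62 = 62 + B² + B²*(1 + 2*B))
-F(r) = -(62 + 2*33² + 2*33³) = -(62 + 2*1089 + 2*35937) = -(62 + 2178 + 71874) = -1*74114 = -74114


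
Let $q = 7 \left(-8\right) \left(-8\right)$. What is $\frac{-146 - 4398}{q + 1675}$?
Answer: $- \frac{4544}{2123} \approx -2.1404$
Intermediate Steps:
$q = 448$ ($q = \left(-56\right) \left(-8\right) = 448$)
$\frac{-146 - 4398}{q + 1675} = \frac{-146 - 4398}{448 + 1675} = - \frac{4544}{2123}$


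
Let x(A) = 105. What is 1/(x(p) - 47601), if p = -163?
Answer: -1/47496 ≈ -2.1054e-5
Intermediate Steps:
1/(x(p) - 47601) = 1/(105 - 47601) = 1/(-47496) = -1/47496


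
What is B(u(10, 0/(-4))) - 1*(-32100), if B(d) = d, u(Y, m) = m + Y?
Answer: 32110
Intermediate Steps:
u(Y, m) = Y + m
B(u(10, 0/(-4))) - 1*(-32100) = (10 + 0/(-4)) - 1*(-32100) = (10 + 0*(-¼)) + 32100 = (10 + 0) + 32100 = 10 + 32100 = 32110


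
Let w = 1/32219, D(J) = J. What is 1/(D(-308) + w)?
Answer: -32219/9923451 ≈ -0.0032468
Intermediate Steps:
w = 1/32219 ≈ 3.1038e-5
1/(D(-308) + w) = 1/(-308 + 1/32219) = 1/(-9923451/32219) = -32219/9923451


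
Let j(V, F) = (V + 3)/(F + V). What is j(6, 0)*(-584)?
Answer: -876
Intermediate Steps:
j(V, F) = (3 + V)/(F + V)
j(6, 0)*(-584) = ((3 + 6)/(0 + 6))*(-584) = (9/6)*(-584) = ((⅙)*9)*(-584) = (3/2)*(-584) = -876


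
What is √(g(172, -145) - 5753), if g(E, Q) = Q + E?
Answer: I*√5726 ≈ 75.67*I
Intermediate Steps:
g(E, Q) = E + Q
√(g(172, -145) - 5753) = √((172 - 145) - 5753) = √(27 - 5753) = √(-5726) = I*√5726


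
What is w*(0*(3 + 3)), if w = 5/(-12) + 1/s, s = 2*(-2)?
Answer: 0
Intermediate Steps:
s = -4
w = -2/3 (w = 5/(-12) + 1/(-4) = 5*(-1/12) + 1*(-1/4) = -5/12 - 1/4 = -2/3 ≈ -0.66667)
w*(0*(3 + 3)) = -0*(3 + 3) = -0*6 = -2/3*0 = 0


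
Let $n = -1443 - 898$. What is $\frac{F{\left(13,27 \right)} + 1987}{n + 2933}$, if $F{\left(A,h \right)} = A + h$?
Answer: $\frac{2027}{592} \approx 3.424$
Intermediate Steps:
$n = -2341$
$\frac{F{\left(13,27 \right)} + 1987}{n + 2933} = \frac{\left(13 + 27\right) + 1987}{-2341 + 2933} = \frac{40 + 1987}{592} = 2027 \cdot \frac{1}{592} = \frac{2027}{592}$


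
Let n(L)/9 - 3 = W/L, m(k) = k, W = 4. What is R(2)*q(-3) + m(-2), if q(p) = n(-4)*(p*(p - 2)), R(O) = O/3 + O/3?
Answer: 358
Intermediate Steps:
n(L) = 27 + 36/L (n(L) = 27 + 9*(4/L) = 27 + 36/L)
R(O) = 2*O/3 (R(O) = O*(⅓) + O*(⅓) = O/3 + O/3 = 2*O/3)
q(p) = 18*p*(-2 + p) (q(p) = (27 + 36/(-4))*(p*(p - 2)) = (27 + 36*(-¼))*(p*(-2 + p)) = (27 - 9)*(p*(-2 + p)) = 18*(p*(-2 + p)) = 18*p*(-2 + p))
R(2)*q(-3) + m(-2) = ((⅔)*2)*(18*(-3)*(-2 - 3)) - 2 = 4*(18*(-3)*(-5))/3 - 2 = (4/3)*270 - 2 = 360 - 2 = 358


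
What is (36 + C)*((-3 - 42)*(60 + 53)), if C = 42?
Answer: -396630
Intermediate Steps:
(36 + C)*((-3 - 42)*(60 + 53)) = (36 + 42)*((-3 - 42)*(60 + 53)) = 78*(-45*113) = 78*(-5085) = -396630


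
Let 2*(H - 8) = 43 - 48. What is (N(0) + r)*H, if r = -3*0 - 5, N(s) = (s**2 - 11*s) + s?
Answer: -55/2 ≈ -27.500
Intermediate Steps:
N(s) = s**2 - 10*s
r = -5 (r = 0 - 5 = -5)
H = 11/2 (H = 8 + (43 - 48)/2 = 8 + (1/2)*(-5) = 8 - 5/2 = 11/2 ≈ 5.5000)
(N(0) + r)*H = (0*(-10 + 0) - 5)*(11/2) = (0*(-10) - 5)*(11/2) = (0 - 5)*(11/2) = -5*11/2 = -55/2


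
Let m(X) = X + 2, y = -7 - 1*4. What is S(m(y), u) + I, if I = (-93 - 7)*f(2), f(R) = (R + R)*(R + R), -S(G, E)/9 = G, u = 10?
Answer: -1519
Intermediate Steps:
y = -11 (y = -7 - 4 = -11)
m(X) = 2 + X
S(G, E) = -9*G
f(R) = 4*R² (f(R) = (2*R)*(2*R) = 4*R²)
I = -1600 (I = (-93 - 7)*(4*2²) = -400*4 = -100*16 = -1600)
S(m(y), u) + I = -9*(2 - 11) - 1600 = -9*(-9) - 1600 = 81 - 1600 = -1519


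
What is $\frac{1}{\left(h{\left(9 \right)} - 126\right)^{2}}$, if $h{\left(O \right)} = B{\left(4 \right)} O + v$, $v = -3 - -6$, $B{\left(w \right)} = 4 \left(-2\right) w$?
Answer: $\frac{1}{168921} \approx 5.9199 \cdot 10^{-6}$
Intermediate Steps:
$B{\left(w \right)} = - 8 w$
$v = 3$ ($v = -3 + 6 = 3$)
$h{\left(O \right)} = 3 - 32 O$ ($h{\left(O \right)} = \left(-8\right) 4 O + 3 = - 32 O + 3 = 3 - 32 O$)
$\frac{1}{\left(h{\left(9 \right)} - 126\right)^{2}} = \frac{1}{\left(\left(3 - 288\right) - 126\right)^{2}} = \frac{1}{\left(-285 - 126\right)^{2}} = \frac{1}{\left(-411\right)^{2}} = \frac{1}{168921}$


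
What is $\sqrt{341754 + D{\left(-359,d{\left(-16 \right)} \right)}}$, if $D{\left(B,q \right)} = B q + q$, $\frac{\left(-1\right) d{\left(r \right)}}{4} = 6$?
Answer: $\sqrt{350346} \approx 591.9$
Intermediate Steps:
$d{\left(r \right)} = -24$ ($d{\left(r \right)} = \left(-4\right) 6 = -24$)
$D{\left(B,q \right)} = q + B q$
$\sqrt{341754 + D{\left(-359,d{\left(-16 \right)} \right)}} = \sqrt{341754 - 24 \left(1 - 359\right)} = \sqrt{341754 - -8592} = \sqrt{341754 + 8592} = \sqrt{350346}$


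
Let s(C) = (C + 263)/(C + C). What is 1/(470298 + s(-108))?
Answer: 216/101584213 ≈ 2.1263e-6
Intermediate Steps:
s(C) = (263 + C)/(2*C) (s(C) = (263 + C)/((2*C)) = (263 + C)*(1/(2*C)) = (263 + C)/(2*C))
1/(470298 + s(-108)) = 1/(470298 + (1/2)*(263 - 108)/(-108)) = 1/(470298 + (1/2)*(-1/108)*155) = 1/(470298 - 155/216) = 1/(101584213/216) = 216/101584213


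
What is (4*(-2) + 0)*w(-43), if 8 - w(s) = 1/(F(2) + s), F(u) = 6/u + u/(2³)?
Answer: -10208/159 ≈ -64.201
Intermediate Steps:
F(u) = 6/u + u/8
w(s) = 8 - 1/(13/4 + s) (w(s) = 8 - 1/((6/2 + (⅛)*2) + s) = 8 - 1/((6*(½) + ¼) + s) = 8 - 1/((3 + ¼) + s) = 8 - 1/(13/4 + s))
(4*(-2) + 0)*w(-43) = (4*(-2) + 0)*(4*(25 + 8*(-43))/(13 + 4*(-43))) = (-8 + 0)*(4*(25 - 344)/(13 - 172)) = -32*(-319)/(-159) = -32*(-1)*(-319)/159 = -8*1276/159 = -10208/159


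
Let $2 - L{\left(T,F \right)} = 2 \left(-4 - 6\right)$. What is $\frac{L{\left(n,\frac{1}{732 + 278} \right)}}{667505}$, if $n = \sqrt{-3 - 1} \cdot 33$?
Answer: $\frac{22}{667505} \approx 3.2959 \cdot 10^{-5}$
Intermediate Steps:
$n = 66 i$ ($n = \sqrt{-4} \cdot 33 = 2 i 33 = 66 i \approx 66.0 i$)
$L{\left(T,F \right)} = 22$ ($L{\left(T,F \right)} = 2 - 2 \left(-4 - 6\right) = 2 - 2 \left(-10\right) = 2 - -20 = 2 + 20 = 22$)
$\frac{L{\left(n,\frac{1}{732 + 278} \right)}}{667505} = \frac{22}{667505}$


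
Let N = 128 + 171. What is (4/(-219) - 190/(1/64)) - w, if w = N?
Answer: -2728525/219 ≈ -12459.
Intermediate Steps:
N = 299
w = 299
(4/(-219) - 190/(1/64)) - w = (4/(-219) - 190/(1/64)) - 1*299 = (4*(-1/219) - 190/1/64) - 299 = (-4/219 - 190*64) - 299 = (-4/219 - 12160) - 299 = -2663044/219 - 299 = -2728525/219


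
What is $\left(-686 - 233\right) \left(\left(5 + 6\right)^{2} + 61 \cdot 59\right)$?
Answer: $-3418680$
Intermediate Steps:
$\left(-686 - 233\right) \left(\left(5 + 6\right)^{2} + 61 \cdot 59\right) = - 919 \left(11^{2} + 3599\right) = - 919 \left(121 + 3599\right) = \left(-919\right) 3720 = -3418680$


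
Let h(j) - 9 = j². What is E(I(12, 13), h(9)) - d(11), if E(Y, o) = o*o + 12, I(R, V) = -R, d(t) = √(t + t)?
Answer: 8112 - √22 ≈ 8107.3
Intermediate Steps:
d(t) = √2*√t (d(t) = √(2*t) = √2*√t)
h(j) = 9 + j²
E(Y, o) = 12 + o² (E(Y, o) = o² + 12 = 12 + o²)
E(I(12, 13), h(9)) - d(11) = (12 + (9 + 9²)²) - √2*√11 = (12 + (9 + 81)²) - √22 = (12 + 90²) - √22 = (12 + 8100) - √22 = 8112 - √22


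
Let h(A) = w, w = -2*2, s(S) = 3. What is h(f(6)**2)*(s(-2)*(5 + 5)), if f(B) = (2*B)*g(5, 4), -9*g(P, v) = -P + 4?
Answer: -120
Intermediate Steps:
g(P, v) = -4/9 + P/9 (g(P, v) = -(-P + 4)/9 = -(4 - P)/9 = -4/9 + P/9)
w = -4
f(B) = 2*B/9 (f(B) = (2*B)*(-4/9 + (1/9)*5) = (2*B)*(-4/9 + 5/9) = (2*B)*(1/9) = 2*B/9)
h(A) = -4
h(f(6)**2)*(s(-2)*(5 + 5)) = -12*(5 + 5) = -12*10 = -4*30 = -120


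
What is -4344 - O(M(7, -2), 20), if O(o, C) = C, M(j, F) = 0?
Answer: -4364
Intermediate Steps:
-4344 - O(M(7, -2), 20) = -4344 - 1*20 = -4344 - 20 = -4364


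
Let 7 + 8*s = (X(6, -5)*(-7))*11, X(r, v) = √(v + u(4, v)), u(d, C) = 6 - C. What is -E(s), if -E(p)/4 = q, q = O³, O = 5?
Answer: 500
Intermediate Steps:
X(r, v) = √6 (X(r, v) = √(v + (6 - v)) = √6)
s = -7/8 - 77*√6/8 (s = -7/8 + ((√6*(-7))*11)/8 = -7/8 + (-7*√6*11)/8 = -7/8 + (-77*√6)/8 = -7/8 - 77*√6/8 ≈ -24.451)
q = 125 (q = 5³ = 125)
E(p) = -500 (E(p) = -4*125 = -500)
-E(s) = -1*(-500) = 500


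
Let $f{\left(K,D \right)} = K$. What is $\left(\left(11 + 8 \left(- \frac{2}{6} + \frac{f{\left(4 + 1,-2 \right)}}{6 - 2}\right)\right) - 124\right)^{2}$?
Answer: $\frac{100489}{9} \approx 11165.0$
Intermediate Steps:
$\left(\left(11 + 8 \left(- \frac{2}{6} + \frac{f{\left(4 + 1,-2 \right)}}{6 - 2}\right)\right) - 124\right)^{2} = \left(\left(11 + 8 \left(- \frac{2}{6} + \frac{4 + 1}{6 - 2}\right)\right) - 124\right)^{2} = \left(\left(11 + 8 \left(\left(-2\right) \frac{1}{6} + \frac{5}{6 - 2}\right)\right) - 124\right)^{2} = \left(\left(11 + 8 \left(- \frac{1}{3} + \frac{5}{4}\right)\right) - 124\right)^{2} = \left(\left(11 + 8 \cdot \frac{11}{12}\right) - 124\right)^{2} = \left(\left(11 + \frac{22}{3}\right) - 124\right)^{2} = \left(\frac{55}{3} - 124\right)^{2} = \left(- \frac{317}{3}\right)^{2} = \frac{100489}{9}$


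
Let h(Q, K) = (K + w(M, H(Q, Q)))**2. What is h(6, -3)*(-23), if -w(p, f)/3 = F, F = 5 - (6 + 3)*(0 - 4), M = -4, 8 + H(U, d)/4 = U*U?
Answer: -365148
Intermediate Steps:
H(U, d) = -32 + 4*U**2 (H(U, d) = -32 + 4*(U*U) = -32 + 4*U**2)
F = 41 (F = 5 - 9*(-4) = 5 - 1*(-36) = 5 + 36 = 41)
w(p, f) = -123 (w(p, f) = -3*41 = -123)
h(Q, K) = (-123 + K)**2 (h(Q, K) = (K - 123)**2 = (-123 + K)**2)
h(6, -3)*(-23) = (-123 - 3)**2*(-23) = (-126)**2*(-23) = 15876*(-23) = -365148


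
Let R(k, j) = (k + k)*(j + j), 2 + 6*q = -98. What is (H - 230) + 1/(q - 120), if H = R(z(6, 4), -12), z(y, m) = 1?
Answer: -113983/410 ≈ -278.01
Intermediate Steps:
q = -50/3 (q = -⅓ + (⅙)*(-98) = -⅓ - 49/3 = -50/3 ≈ -16.667)
R(k, j) = 4*j*k (R(k, j) = (2*k)*(2*j) = 4*j*k)
H = -48 (H = 4*(-12)*1 = -48)
(H - 230) + 1/(q - 120) = (-48 - 230) + 1/(-50/3 - 120) = -278 + 1/(-410/3) = -278 - 3/410 = -113983/410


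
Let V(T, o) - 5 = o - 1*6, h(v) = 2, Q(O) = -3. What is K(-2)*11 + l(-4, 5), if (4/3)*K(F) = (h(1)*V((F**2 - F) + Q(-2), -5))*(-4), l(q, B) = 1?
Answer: 397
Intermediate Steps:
V(T, o) = -1 + o (V(T, o) = 5 + (o - 1*6) = 5 + (o - 6) = 5 + (-6 + o) = -1 + o)
K(F) = 36 (K(F) = 3*((2*(-1 - 5))*(-4))/4 = 3*((2*(-6))*(-4))/4 = 3*(-12*(-4))/4 = (3/4)*48 = 36)
K(-2)*11 + l(-4, 5) = 36*11 + 1 = 396 + 1 = 397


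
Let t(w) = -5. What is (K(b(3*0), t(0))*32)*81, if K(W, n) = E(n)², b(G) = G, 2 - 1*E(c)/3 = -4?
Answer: 839808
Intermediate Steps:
E(c) = 18 (E(c) = 6 - 3*(-4) = 6 + 12 = 18)
K(W, n) = 324 (K(W, n) = 18² = 324)
(K(b(3*0), t(0))*32)*81 = (324*32)*81 = 10368*81 = 839808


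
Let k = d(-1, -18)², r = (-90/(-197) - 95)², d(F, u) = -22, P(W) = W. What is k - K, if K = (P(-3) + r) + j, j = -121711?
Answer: 4395491557/38809 ≈ 1.1326e+5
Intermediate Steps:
r = 346890625/38809 (r = (-90*(-1/197) - 95)² = (90/197 - 95)² = (-18625/197)² = 346890625/38809 ≈ 8938.4)
k = 484 (k = (-22)² = 484)
K = -4376708001/38809 (K = (-3 + 346890625/38809) - 121711 = 346774198/38809 - 121711 = -4376708001/38809 ≈ -1.1278e+5)
k - K = 484 - 1*(-4376708001/38809) = 484 + 4376708001/38809 = 4395491557/38809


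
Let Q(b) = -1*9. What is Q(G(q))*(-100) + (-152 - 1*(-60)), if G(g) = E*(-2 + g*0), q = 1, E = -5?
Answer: 808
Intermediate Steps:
G(g) = 10 (G(g) = -5*(-2 + g*0) = -5*(-2 + 0) = -5*(-2) = 10)
Q(b) = -9
Q(G(q))*(-100) + (-152 - 1*(-60)) = -9*(-100) + (-152 - 1*(-60)) = 900 + (-152 + 60) = 900 - 92 = 808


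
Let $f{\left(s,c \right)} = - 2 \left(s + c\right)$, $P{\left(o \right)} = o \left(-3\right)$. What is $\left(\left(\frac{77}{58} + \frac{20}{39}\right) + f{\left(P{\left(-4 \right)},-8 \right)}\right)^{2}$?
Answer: $\frac{194128489}{5116644} \approx 37.941$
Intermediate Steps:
$P{\left(o \right)} = - 3 o$
$f{\left(s,c \right)} = - 2 c - 2 s$ ($f{\left(s,c \right)} = - 2 \left(c + s\right) = - 2 c - 2 s$)
$\left(\left(\frac{77}{58} + \frac{20}{39}\right) + f{\left(P{\left(-4 \right)},-8 \right)}\right)^{2} = \left(\left(\frac{77}{58} + \frac{20}{39}\right) - \left(-16 + 2 \left(\left(-3\right) \left(-4\right)\right)\right)\right)^{2} = \left(\left(77 \cdot \frac{1}{58} + 20 \cdot \frac{1}{39}\right) + \left(16 - 24\right)\right)^{2} = \left(\left(\frac{77}{58} + \frac{20}{39}\right) + \left(16 - 24\right)\right)^{2} = \left(\frac{4163}{2262} - 8\right)^{2} = \left(- \frac{13933}{2262}\right)^{2} = \frac{194128489}{5116644}$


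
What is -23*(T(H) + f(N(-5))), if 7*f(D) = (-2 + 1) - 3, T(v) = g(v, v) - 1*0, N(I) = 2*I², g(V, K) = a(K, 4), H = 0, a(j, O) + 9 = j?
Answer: 1541/7 ≈ 220.14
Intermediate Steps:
a(j, O) = -9 + j
g(V, K) = -9 + K
T(v) = -9 + v (T(v) = (-9 + v) - 1*0 = (-9 + v) + 0 = -9 + v)
f(D) = -4/7 (f(D) = ((-2 + 1) - 3)/7 = (-1 - 3)/7 = (⅐)*(-4) = -4/7)
-23*(T(H) + f(N(-5))) = -23*((-9 + 0) - 4/7) = -23*(-9 - 4/7) = -23*(-67/7) = 1541/7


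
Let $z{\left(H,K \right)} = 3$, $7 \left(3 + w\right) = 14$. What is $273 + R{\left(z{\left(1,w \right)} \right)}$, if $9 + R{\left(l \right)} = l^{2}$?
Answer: $273$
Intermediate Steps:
$w = -1$ ($w = -3 + \frac{1}{7} \cdot 14 = -3 + 2 = -1$)
$R{\left(l \right)} = -9 + l^{2}$
$273 + R{\left(z{\left(1,w \right)} \right)} = 273 - \left(9 - 3^{2}\right) = 273 + \left(-9 + 9\right) = 273 + 0 = 273$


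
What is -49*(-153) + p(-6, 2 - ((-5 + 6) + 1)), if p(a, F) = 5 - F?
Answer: 7502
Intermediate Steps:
-49*(-153) + p(-6, 2 - ((-5 + 6) + 1)) = -49*(-153) + (5 - (2 - ((-5 + 6) + 1))) = 7497 + (5 - (2 - (1 + 1))) = 7497 + (5 - (2 - 1*2)) = 7497 + (5 - (2 - 2)) = 7497 + (5 - 1*0) = 7497 + (5 + 0) = 7497 + 5 = 7502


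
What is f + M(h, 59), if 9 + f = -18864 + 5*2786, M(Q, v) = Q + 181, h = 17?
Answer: -4745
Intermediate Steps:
M(Q, v) = 181 + Q
f = -4943 (f = -9 + (-18864 + 5*2786) = -9 + (-18864 + 13930) = -9 - 4934 = -4943)
f + M(h, 59) = -4943 + (181 + 17) = -4943 + 198 = -4745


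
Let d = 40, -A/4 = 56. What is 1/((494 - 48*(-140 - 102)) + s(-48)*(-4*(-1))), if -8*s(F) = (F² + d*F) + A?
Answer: 1/12030 ≈ 8.3126e-5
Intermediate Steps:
A = -224 (A = -4*56 = -224)
s(F) = 28 - 5*F - F²/8 (s(F) = -((F² + 40*F) - 224)/8 = -(-224 + F² + 40*F)/8 = 28 - 5*F - F²/8)
1/((494 - 48*(-140 - 102)) + s(-48)*(-4*(-1))) = 1/((494 - 48*(-140 - 102)) + (28 - 5*(-48) - ⅛*(-48)²)*(-4*(-1))) = 1/((494 - 48*(-242)) + (28 + 240 - ⅛*2304)*4) = 1/((494 + 11616) + (28 + 240 - 288)*4) = 1/(12110 - 20*4) = 1/(12110 - 80) = 1/12030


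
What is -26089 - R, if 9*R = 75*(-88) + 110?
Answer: -228311/9 ≈ -25368.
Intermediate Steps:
R = -6490/9 (R = (75*(-88) + 110)/9 = (-6600 + 110)/9 = (⅑)*(-6490) = -6490/9 ≈ -721.11)
-26089 - R = -26089 - 1*(-6490/9) = -26089 + 6490/9 = -228311/9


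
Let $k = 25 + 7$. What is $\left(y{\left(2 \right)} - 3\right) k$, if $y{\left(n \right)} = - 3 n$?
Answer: $-288$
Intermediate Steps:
$k = 32$
$\left(y{\left(2 \right)} - 3\right) k = \left(\left(-3\right) 2 - 3\right) 32 = \left(-6 - 3\right) 32 = \left(-9\right) 32 = -288$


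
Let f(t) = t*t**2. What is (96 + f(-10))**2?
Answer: 817216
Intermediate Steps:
f(t) = t**3
(96 + f(-10))**2 = (96 + (-10)**3)**2 = (96 - 1000)**2 = (-904)**2 = 817216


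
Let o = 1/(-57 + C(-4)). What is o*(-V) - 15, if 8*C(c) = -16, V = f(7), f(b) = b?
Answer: -878/59 ≈ -14.881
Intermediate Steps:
V = 7
C(c) = -2 (C(c) = (1/8)*(-16) = -2)
o = -1/59 (o = 1/(-57 - 2) = 1/(-59) = -1/59 ≈ -0.016949)
o*(-V) - 15 = -(-1)*7/59 - 15 = -1/59*(-7) - 15 = 7/59 - 15 = -878/59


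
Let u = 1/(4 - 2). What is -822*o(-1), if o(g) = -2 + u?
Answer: 1233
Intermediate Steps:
u = 1/2 ≈ 0.50000
o(g) = -3/2 (o(g) = -2 + 1/2 = -3/2)
-822*o(-1) = -822*(-3/2) = 1233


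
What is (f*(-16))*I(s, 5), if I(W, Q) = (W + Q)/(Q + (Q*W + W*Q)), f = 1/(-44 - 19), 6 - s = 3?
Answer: 128/2205 ≈ 0.058050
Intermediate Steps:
s = 3 (s = 6 - 1*3 = 6 - 3 = 3)
f = -1/63 (f = 1/(-63) = -1/63 ≈ -0.015873)
I(W, Q) = (Q + W)/(Q + 2*Q*W) (I(W, Q) = (Q + W)/(Q + (Q*W + Q*W)) = (Q + W)/(Q + 2*Q*W))
(f*(-16))*I(s, 5) = (-1/63*(-16))*((5 + 3)/(5*(1 + 2*3))) = 16*((1/5)*8/(1 + 6))/63 = 16*((1/5)*8/7)/63 = 16*((1/5)*(1/7)*8)/63 = (16/63)*(8/35) = 128/2205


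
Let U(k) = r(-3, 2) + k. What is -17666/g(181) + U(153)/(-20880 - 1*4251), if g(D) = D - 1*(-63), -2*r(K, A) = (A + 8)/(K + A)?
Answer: -222001399/3065982 ≈ -72.408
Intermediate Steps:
r(K, A) = -(8 + A)/(2*(A + K)) (r(K, A) = -(A + 8)/(2*(K + A)) = -(8 + A)/(2*(A + K)))
U(k) = 5 + k (U(k) = (-4 - 1/2*2)/(2 - 3) + k = (-4 - 1)/(-1) + k = -1*(-5) + k = 5 + k)
g(D) = 63 + D (g(D) = D + 63 = 63 + D)
-17666/g(181) + U(153)/(-20880 - 1*4251) = -17666/(63 + 181) + (5 + 153)/(-20880 - 1*4251) = -17666/244 + 158/(-20880 - 4251) = -17666*1/244 + 158/(-25131) = -8833/122 + 158*(-1/25131) = -8833/122 - 158/25131 = -222001399/3065982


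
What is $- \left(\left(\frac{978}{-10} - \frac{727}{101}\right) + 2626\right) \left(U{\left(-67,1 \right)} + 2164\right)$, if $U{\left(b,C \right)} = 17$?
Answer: $- \frac{2776644186}{505} \approx -5.4983 \cdot 10^{6}$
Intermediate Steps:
$- \left(\left(\frac{978}{-10} - \frac{727}{101}\right) + 2626\right) \left(U{\left(-67,1 \right)} + 2164\right) = - \left(\left(\frac{978}{-10} - \frac{727}{101}\right) + 2626\right) \left(17 + 2164\right) = - \left(\left(978 \left(- \frac{1}{10}\right) - \frac{727}{101}\right) + 2626\right) 2181 = - \left(\left(- \frac{489}{5} - \frac{727}{101}\right) + 2626\right) 2181 = - \left(- \frac{53024}{505} + 2626\right) 2181 = - \frac{1273106 \cdot 2181}{505} = \left(-1\right) \frac{2776644186}{505} = - \frac{2776644186}{505}$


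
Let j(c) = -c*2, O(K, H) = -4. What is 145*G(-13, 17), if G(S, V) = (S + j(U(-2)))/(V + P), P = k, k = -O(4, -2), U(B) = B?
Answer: -435/7 ≈ -62.143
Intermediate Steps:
k = 4 (k = -1*(-4) = 4)
j(c) = -2*c
P = 4
G(S, V) = (4 + S)/(4 + V) (G(S, V) = (S - 2*(-2))/(V + 4) = (S + 4)/(4 + V) = (4 + S)/(4 + V))
145*G(-13, 17) = 145*((4 - 13)/(4 + 17)) = 145*(-9/21) = 145*((1/21)*(-9)) = 145*(-3/7) = -435/7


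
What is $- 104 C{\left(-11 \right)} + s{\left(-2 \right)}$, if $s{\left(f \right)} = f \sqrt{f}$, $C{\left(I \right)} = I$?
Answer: $1144 - 2 i \sqrt{2} \approx 1144.0 - 2.8284 i$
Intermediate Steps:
$s{\left(f \right)} = f^{\frac{3}{2}}$
$- 104 C{\left(-11 \right)} + s{\left(-2 \right)} = \left(-104\right) \left(-11\right) + \left(-2\right)^{\frac{3}{2}} = 1144 - 2 i \sqrt{2}$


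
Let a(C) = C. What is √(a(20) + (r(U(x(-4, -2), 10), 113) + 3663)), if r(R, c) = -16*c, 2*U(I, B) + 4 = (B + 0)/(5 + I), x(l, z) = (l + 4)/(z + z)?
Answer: 25*√3 ≈ 43.301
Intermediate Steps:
x(l, z) = (4 + l)/(2*z) (x(l, z) = (4 + l)/((2*z)) = (4 + l)*(1/(2*z)) = (4 + l)/(2*z))
U(I, B) = -2 + B/(2*(5 + I)) (U(I, B) = -2 + ((B + 0)/(5 + I))/2 = -2 + (B/(5 + I))/2 = -2 + B/(2*(5 + I)))
√(a(20) + (r(U(x(-4, -2), 10), 113) + 3663)) = √(20 + (-16*113 + 3663)) = √(20 + (-1808 + 3663)) = √(20 + 1855) = √1875 = 25*√3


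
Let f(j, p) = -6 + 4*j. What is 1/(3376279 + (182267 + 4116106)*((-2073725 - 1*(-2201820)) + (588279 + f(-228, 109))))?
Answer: 1/3075300129367 ≈ 3.2517e-13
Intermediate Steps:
1/(3376279 + (182267 + 4116106)*((-2073725 - 1*(-2201820)) + (588279 + f(-228, 109)))) = 1/(3376279 + (182267 + 4116106)*((-2073725 - 1*(-2201820)) + (588279 + (-6 + 4*(-228))))) = 1/(3376279 + 4298373*((-2073725 + 2201820) + (588279 + (-6 - 912)))) = 1/(3376279 + 4298373*(128095 + (588279 - 918))) = 1/(3376279 + 4298373*(128095 + 587361)) = 1/(3376279 + 4298373*715456) = 1/(3376279 + 3075296753088) = 1/3075300129367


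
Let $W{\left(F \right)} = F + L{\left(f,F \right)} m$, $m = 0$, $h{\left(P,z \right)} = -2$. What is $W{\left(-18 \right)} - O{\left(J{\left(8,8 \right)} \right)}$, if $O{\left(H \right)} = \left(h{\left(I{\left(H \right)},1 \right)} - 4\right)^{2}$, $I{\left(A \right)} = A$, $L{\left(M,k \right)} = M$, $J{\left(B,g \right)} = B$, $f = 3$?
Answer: $-54$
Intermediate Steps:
$W{\left(F \right)} = F$ ($W{\left(F \right)} = F + 3 \cdot 0 = F + 0 = F$)
$O{\left(H \right)} = 36$ ($O{\left(H \right)} = \left(-2 - 4\right)^{2} = \left(-6\right)^{2} = 36$)
$W{\left(-18 \right)} - O{\left(J{\left(8,8 \right)} \right)} = -18 - 36 = -54$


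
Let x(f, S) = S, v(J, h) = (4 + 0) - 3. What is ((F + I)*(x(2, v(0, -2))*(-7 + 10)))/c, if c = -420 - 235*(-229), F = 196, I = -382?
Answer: -558/53395 ≈ -0.010450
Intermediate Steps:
v(J, h) = 1 (v(J, h) = 4 - 3 = 1)
c = 53395 (c = -420 + 53815 = 53395)
((F + I)*(x(2, v(0, -2))*(-7 + 10)))/c = ((196 - 382)*(1*(-7 + 10)))/53395 = -186*3*(1/53395) = -558*1/53395 = -558/53395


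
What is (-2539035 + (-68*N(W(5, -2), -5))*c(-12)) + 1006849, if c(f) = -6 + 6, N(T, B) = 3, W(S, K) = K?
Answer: -1532186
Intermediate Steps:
c(f) = 0
(-2539035 + (-68*N(W(5, -2), -5))*c(-12)) + 1006849 = (-2539035 - 68*3*0) + 1006849 = (-2539035 - 204*0) + 1006849 = (-2539035 + 0) + 1006849 = -2539035 + 1006849 = -1532186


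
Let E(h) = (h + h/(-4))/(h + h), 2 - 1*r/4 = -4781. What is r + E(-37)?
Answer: 153059/8 ≈ 19132.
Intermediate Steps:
r = 19132 (r = 8 - 4*(-4781) = 8 + 19124 = 19132)
E(h) = 3/8 (E(h) = (h + h*(-¼))/((2*h)) = (h - h/4)*(1/(2*h)) = (3*h/4)*(1/(2*h)) = 3/8)
r + E(-37) = 19132 + 3/8 = 153059/8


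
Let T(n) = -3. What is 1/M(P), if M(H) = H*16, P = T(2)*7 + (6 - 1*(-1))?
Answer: -1/224 ≈ -0.0044643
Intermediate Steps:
P = -14 (P = -3*7 + (6 - 1*(-1)) = -21 + (6 + 1) = -21 + 7 = -14)
M(H) = 16*H
1/M(P) = 1/(16*(-14)) = 1/(-224) = -1/224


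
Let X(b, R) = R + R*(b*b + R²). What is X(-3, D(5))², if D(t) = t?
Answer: 30625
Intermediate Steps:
X(b, R) = R + R*(R² + b²) (X(b, R) = R + R*(b² + R²) = R + R*(R² + b²))
X(-3, D(5))² = (5*(1 + 5² + (-3)²))² = (5*(1 + 25 + 9))² = (5*35)² = 175² = 30625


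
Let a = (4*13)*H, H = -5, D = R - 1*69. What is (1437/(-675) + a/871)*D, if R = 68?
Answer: 36593/15075 ≈ 2.4274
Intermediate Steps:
D = -1 (D = 68 - 1*69 = 68 - 69 = -1)
a = -260 (a = (4*13)*(-5) = 52*(-5) = -260)
(1437/(-675) + a/871)*D = (1437/(-675) - 260/871)*(-1) = (1437*(-1/675) - 260*1/871)*(-1) = (-479/225 - 20/67)*(-1) = -36593/15075*(-1) = 36593/15075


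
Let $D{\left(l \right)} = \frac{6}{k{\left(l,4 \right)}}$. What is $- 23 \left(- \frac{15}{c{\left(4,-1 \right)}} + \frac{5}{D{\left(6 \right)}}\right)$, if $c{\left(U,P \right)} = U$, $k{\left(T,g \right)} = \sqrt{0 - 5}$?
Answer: $\frac{345}{4} - \frac{115 i \sqrt{5}}{6} \approx 86.25 - 42.858 i$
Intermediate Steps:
$k{\left(T,g \right)} = i \sqrt{5}$ ($k{\left(T,g \right)} = \sqrt{-5} = i \sqrt{5}$)
$D{\left(l \right)} = - \frac{6 i \sqrt{5}}{5}$ ($D{\left(l \right)} = \frac{6}{i \sqrt{5}} = 6 \left(- \frac{i \sqrt{5}}{5}\right) = - \frac{6 i \sqrt{5}}{5}$)
$- 23 \left(- \frac{15}{c{\left(4,-1 \right)}} + \frac{5}{D{\left(6 \right)}}\right) = - 23 \left(- \frac{15}{4} + \frac{5}{\left(- \frac{6}{5}\right) i \sqrt{5}}\right) = - 23 \left(\left(-15\right) \frac{1}{4} + 5 \frac{i \sqrt{5}}{6}\right) = - 23 \left(- \frac{15}{4} + \frac{5 i \sqrt{5}}{6}\right) = \frac{345}{4} - \frac{115 i \sqrt{5}}{6}$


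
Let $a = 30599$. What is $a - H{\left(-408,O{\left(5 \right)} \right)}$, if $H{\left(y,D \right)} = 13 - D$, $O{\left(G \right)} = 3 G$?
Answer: $30601$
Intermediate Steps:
$a - H{\left(-408,O{\left(5 \right)} \right)} = 30599 - \left(13 - 3 \cdot 5\right) = 30599 - \left(13 - 15\right) = 30599 - -2 = 30599 + 2 = 30601$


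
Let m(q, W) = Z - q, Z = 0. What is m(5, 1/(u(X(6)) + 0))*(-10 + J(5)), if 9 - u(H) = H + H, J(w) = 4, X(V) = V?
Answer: 30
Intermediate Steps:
u(H) = 9 - 2*H (u(H) = 9 - (H + H) = 9 - 2*H)
m(q, W) = -q (m(q, W) = 0 - q = -q)
m(5, 1/(u(X(6)) + 0))*(-10 + J(5)) = (-1*5)*(-10 + 4) = -5*(-6) = 30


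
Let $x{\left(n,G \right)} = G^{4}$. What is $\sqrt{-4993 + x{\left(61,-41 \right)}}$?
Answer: $4 \sqrt{176298} \approx 1679.5$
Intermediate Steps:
$\sqrt{-4993 + x{\left(61,-41 \right)}} = \sqrt{-4993 + \left(-41\right)^{4}} = \sqrt{-4993 + 2825761} = \sqrt{2820768} = 4 \sqrt{176298}$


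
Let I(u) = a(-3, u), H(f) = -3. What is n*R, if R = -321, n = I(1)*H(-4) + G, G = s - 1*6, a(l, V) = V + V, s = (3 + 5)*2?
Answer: -1284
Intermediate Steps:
s = 16 (s = 8*2 = 16)
a(l, V) = 2*V
I(u) = 2*u
G = 10 (G = 16 - 1*6 = 16 - 6 = 10)
n = 4 (n = (2*1)*(-3) + 10 = 2*(-3) + 10 = -6 + 10 = 4)
n*R = 4*(-321) = -1284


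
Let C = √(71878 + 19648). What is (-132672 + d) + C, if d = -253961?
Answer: -386633 + √91526 ≈ -3.8633e+5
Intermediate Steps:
C = √91526 ≈ 302.53
(-132672 + d) + C = (-132672 - 253961) + √91526 = -386633 + √91526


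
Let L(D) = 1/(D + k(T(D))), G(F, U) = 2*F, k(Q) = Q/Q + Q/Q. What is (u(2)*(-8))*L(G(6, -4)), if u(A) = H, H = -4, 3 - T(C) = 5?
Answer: 16/7 ≈ 2.2857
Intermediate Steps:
T(C) = -2 (T(C) = 3 - 1*5 = 3 - 5 = -2)
k(Q) = 2 (k(Q) = 1 + 1 = 2)
u(A) = -4
L(D) = 1/(2 + D) (L(D) = 1/(D + 2) = 1/(2 + D))
(u(2)*(-8))*L(G(6, -4)) = (-4*(-8))/(2 + 2*6) = 32/(2 + 12) = 32/14 = 32*(1/14) = 16/7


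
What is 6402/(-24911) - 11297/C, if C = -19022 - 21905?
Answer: 19404913/1019532497 ≈ 0.019033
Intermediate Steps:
C = -40927
6402/(-24911) - 11297/C = 6402/(-24911) - 11297/(-40927) = 6402*(-1/24911) - 11297*(-1/40927) = -6402/24911 + 11297/40927 = 19404913/1019532497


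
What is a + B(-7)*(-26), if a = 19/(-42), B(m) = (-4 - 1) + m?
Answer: 13085/42 ≈ 311.55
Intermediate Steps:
B(m) = -5 + m
a = -19/42 (a = 19*(-1/42) = -19/42 ≈ -0.45238)
a + B(-7)*(-26) = -19/42 + (-5 - 7)*(-26) = -19/42 - 12*(-26) = -19/42 + 312 = 13085/42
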